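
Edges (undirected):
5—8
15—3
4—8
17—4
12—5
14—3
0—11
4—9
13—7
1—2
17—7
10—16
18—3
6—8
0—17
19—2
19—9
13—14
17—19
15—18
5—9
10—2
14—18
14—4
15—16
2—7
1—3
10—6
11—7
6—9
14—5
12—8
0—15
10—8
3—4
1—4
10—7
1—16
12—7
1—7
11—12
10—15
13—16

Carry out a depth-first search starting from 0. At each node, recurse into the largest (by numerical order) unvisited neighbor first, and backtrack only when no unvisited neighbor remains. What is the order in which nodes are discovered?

Visit 0
0 → 17
17 → 19
19 → 9
9 → 6
6 → 10
10 → 16
16 → 15
15 → 18
18 → 14
14 → 13
13 → 7
7 → 12
12 → 11
12 → 8
8 → 5
8 → 4
4 → 3
3 → 1
1 → 2

0 -> 17 -> 19 -> 9 -> 6 -> 10 -> 16 -> 15 -> 18 -> 14 -> 13 -> 7 -> 12 -> 11 -> 8 -> 5 -> 4 -> 3 -> 1 -> 2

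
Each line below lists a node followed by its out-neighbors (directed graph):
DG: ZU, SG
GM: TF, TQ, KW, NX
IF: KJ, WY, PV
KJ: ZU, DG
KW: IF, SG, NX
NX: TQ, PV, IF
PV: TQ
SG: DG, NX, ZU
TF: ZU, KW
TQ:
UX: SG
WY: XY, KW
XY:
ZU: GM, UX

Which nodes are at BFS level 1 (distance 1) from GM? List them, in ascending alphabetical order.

Level 0: GM
Level 1: KW, NX, TF, TQ
Level 2: IF, PV, SG, ZU
Level 3: DG, KJ, UX, WY
Level 4: XY

KW, NX, TF, TQ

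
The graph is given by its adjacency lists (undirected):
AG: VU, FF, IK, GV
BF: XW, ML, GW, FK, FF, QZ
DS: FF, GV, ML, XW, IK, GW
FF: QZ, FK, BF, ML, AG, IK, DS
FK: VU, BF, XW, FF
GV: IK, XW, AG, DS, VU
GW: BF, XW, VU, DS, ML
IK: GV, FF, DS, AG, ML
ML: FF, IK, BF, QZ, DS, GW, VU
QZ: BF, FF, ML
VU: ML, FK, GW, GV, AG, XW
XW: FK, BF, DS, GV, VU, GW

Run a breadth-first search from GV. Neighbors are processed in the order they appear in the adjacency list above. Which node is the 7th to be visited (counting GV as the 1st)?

FF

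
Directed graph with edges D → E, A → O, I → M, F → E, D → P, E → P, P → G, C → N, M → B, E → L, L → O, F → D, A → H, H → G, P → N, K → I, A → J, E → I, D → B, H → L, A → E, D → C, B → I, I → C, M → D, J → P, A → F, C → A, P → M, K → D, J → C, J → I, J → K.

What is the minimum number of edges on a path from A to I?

2

Level 0: A
Level 1: E, F, H, J, O
Level 2: C, D, G, I, K, L, P
Level 3: B, M, N
I first appears at level 2.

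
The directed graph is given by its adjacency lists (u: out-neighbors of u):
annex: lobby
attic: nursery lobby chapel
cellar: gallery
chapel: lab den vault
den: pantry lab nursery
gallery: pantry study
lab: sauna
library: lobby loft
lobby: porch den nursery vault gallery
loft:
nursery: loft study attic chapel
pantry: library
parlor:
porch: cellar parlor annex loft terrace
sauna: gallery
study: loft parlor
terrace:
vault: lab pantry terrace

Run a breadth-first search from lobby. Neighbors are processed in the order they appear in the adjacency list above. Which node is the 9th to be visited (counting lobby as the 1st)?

Visit lobby; enqueue porch, den, nursery, vault, gallery → queue [porch, den, nursery, vault, gallery]
Visit porch; enqueue cellar, parlor, annex, loft, terrace → queue [den, nursery, vault, gallery, cellar, parlor, annex, loft, terrace]
Visit den; enqueue pantry, lab → queue [nursery, vault, gallery, cellar, parlor, annex, loft, terrace, pantry, lab]
Visit nursery; enqueue study, attic, chapel → queue [vault, gallery, cellar, parlor, annex, loft, terrace, pantry, lab, study, attic, chapel]
Visit vault → queue [gallery, cellar, parlor, annex, loft, terrace, pantry, lab, study, attic, chapel]
Visit gallery → queue [cellar, parlor, annex, loft, terrace, pantry, lab, study, attic, chapel]
Visit cellar → queue [parlor, annex, loft, terrace, pantry, lab, study, attic, chapel]
Visit parlor → queue [annex, loft, terrace, pantry, lab, study, attic, chapel]
Visit annex → queue [loft, terrace, pantry, lab, study, attic, chapel]
Visit loft → queue [terrace, pantry, lab, study, attic, chapel]
Visit terrace → queue [pantry, lab, study, attic, chapel]
Visit pantry; enqueue library → queue [lab, study, attic, chapel, library]
Visit lab; enqueue sauna → queue [study, attic, chapel, library, sauna]
Visit study → queue [attic, chapel, library, sauna]
Visit attic → queue [chapel, library, sauna]
Visit chapel → queue [library, sauna]
Visit library → queue [sauna]
Visit sauna → queue []

Visit order: lobby, porch, den, nursery, vault, gallery, cellar, parlor, annex, loft, terrace, pantry, lab, study, attic, chapel, library, sauna

annex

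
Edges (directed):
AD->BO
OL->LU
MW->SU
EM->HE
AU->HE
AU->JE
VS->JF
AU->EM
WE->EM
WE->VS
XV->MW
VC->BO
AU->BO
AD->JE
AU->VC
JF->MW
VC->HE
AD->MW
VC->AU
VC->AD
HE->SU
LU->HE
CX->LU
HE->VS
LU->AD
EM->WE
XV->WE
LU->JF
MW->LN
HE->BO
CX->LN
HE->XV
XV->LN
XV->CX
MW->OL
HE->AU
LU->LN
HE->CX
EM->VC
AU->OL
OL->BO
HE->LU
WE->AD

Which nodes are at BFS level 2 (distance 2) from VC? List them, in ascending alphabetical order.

CX, EM, JE, LU, MW, OL, SU, VS, XV

Level 0: VC
Level 1: AD, AU, BO, HE
Level 2: CX, EM, JE, LU, MW, OL, SU, VS, XV
Level 3: JF, LN, WE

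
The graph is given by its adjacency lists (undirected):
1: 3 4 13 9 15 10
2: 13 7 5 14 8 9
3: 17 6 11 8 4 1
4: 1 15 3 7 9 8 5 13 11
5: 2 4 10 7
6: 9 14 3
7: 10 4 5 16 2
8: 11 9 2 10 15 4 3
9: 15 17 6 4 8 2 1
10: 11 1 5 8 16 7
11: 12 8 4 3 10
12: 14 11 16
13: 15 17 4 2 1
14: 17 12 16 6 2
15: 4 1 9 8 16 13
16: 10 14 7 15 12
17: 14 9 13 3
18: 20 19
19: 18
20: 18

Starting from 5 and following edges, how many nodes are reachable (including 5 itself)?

17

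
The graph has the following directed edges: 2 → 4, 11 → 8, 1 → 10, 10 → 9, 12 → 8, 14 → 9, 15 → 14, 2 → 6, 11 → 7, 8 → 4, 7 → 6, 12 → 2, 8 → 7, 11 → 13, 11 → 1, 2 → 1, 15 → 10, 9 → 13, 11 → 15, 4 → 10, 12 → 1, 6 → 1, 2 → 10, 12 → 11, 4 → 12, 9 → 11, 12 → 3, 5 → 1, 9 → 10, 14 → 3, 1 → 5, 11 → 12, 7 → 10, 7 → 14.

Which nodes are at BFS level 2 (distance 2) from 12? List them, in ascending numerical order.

Level 0: 12
Level 1: 1, 2, 3, 8, 11
Level 2: 4, 5, 6, 7, 10, 13, 15
Level 3: 9, 14

4, 5, 6, 7, 10, 13, 15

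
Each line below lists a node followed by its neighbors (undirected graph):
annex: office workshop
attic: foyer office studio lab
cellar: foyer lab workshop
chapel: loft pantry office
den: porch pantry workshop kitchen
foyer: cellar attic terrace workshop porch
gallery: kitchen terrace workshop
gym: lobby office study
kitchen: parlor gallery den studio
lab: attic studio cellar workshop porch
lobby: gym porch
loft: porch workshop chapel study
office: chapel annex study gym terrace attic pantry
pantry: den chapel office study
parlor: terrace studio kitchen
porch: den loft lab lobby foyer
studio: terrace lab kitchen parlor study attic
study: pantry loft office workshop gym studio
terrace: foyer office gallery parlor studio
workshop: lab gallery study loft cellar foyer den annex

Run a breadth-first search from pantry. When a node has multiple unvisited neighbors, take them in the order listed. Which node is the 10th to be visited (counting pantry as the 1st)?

Visit pantry; enqueue den, chapel, office, study → queue [den, chapel, office, study]
Visit den; enqueue porch, workshop, kitchen → queue [chapel, office, study, porch, workshop, kitchen]
Visit chapel; enqueue loft → queue [office, study, porch, workshop, kitchen, loft]
Visit office; enqueue annex, gym, terrace, attic → queue [study, porch, workshop, kitchen, loft, annex, gym, terrace, attic]
Visit study; enqueue studio → queue [porch, workshop, kitchen, loft, annex, gym, terrace, attic, studio]
Visit porch; enqueue lab, lobby, foyer → queue [workshop, kitchen, loft, annex, gym, terrace, attic, studio, lab, lobby, foyer]
Visit workshop; enqueue gallery, cellar → queue [kitchen, loft, annex, gym, terrace, attic, studio, lab, lobby, foyer, gallery, cellar]
Visit kitchen; enqueue parlor → queue [loft, annex, gym, terrace, attic, studio, lab, lobby, foyer, gallery, cellar, parlor]
Visit loft → queue [annex, gym, terrace, attic, studio, lab, lobby, foyer, gallery, cellar, parlor]
Visit annex → queue [gym, terrace, attic, studio, lab, lobby, foyer, gallery, cellar, parlor]
Visit gym → queue [terrace, attic, studio, lab, lobby, foyer, gallery, cellar, parlor]
Visit terrace → queue [attic, studio, lab, lobby, foyer, gallery, cellar, parlor]
Visit attic → queue [studio, lab, lobby, foyer, gallery, cellar, parlor]
Visit studio → queue [lab, lobby, foyer, gallery, cellar, parlor]
Visit lab → queue [lobby, foyer, gallery, cellar, parlor]
Visit lobby → queue [foyer, gallery, cellar, parlor]
Visit foyer → queue [gallery, cellar, parlor]
Visit gallery → queue [cellar, parlor]
Visit cellar → queue [parlor]
Visit parlor → queue []

Visit order: pantry, den, chapel, office, study, porch, workshop, kitchen, loft, annex, gym, terrace, attic, studio, lab, lobby, foyer, gallery, cellar, parlor

annex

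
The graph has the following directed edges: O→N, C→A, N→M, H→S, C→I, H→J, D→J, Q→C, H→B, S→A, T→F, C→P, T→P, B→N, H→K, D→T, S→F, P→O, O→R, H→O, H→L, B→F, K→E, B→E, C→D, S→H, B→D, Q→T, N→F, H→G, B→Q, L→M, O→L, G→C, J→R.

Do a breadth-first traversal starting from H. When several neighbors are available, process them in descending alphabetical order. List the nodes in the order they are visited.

H -> S -> O -> L -> K -> J -> G -> B -> F -> A -> R -> N -> M -> E -> C -> Q -> D -> P -> I -> T

Visit H; enqueue S, O, L, K, J, G, B → queue [S, O, L, K, J, G, B]
Visit S; enqueue F, A → queue [O, L, K, J, G, B, F, A]
Visit O; enqueue R, N → queue [L, K, J, G, B, F, A, R, N]
Visit L; enqueue M → queue [K, J, G, B, F, A, R, N, M]
Visit K; enqueue E → queue [J, G, B, F, A, R, N, M, E]
Visit J → queue [G, B, F, A, R, N, M, E]
Visit G; enqueue C → queue [B, F, A, R, N, M, E, C]
Visit B; enqueue Q, D → queue [F, A, R, N, M, E, C, Q, D]
Visit F → queue [A, R, N, M, E, C, Q, D]
Visit A → queue [R, N, M, E, C, Q, D]
Visit R → queue [N, M, E, C, Q, D]
Visit N → queue [M, E, C, Q, D]
Visit M → queue [E, C, Q, D]
Visit E → queue [C, Q, D]
Visit C; enqueue P, I → queue [Q, D, P, I]
Visit Q; enqueue T → queue [D, P, I, T]
Visit D → queue [P, I, T]
Visit P → queue [I, T]
Visit I → queue [T]
Visit T → queue []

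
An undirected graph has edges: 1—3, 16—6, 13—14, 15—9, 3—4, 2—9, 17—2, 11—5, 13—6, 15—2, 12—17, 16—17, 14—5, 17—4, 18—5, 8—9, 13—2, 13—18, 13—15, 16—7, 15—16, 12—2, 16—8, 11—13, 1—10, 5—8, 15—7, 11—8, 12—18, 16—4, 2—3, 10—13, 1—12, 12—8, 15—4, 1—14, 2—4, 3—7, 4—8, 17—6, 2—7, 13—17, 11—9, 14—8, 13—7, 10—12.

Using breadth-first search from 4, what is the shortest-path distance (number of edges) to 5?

Level 0: 4
Level 1: 2, 3, 8, 15, 16, 17
Level 2: 1, 5, 6, 7, 9, 11, 12, 13, 14
Level 3: 10, 18
5 first appears at level 2.

2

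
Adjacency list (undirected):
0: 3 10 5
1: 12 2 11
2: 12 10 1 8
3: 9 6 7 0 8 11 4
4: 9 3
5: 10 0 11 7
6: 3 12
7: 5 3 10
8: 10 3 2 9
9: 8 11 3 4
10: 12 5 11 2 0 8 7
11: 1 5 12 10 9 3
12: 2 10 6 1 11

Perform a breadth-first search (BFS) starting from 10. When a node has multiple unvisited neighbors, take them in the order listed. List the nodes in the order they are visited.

10 -> 12 -> 5 -> 11 -> 2 -> 0 -> 8 -> 7 -> 6 -> 1 -> 9 -> 3 -> 4

Visit 10; enqueue 12, 5, 11, 2, 0, 8, 7 → queue [12, 5, 11, 2, 0, 8, 7]
Visit 12; enqueue 6, 1 → queue [5, 11, 2, 0, 8, 7, 6, 1]
Visit 5 → queue [11, 2, 0, 8, 7, 6, 1]
Visit 11; enqueue 9, 3 → queue [2, 0, 8, 7, 6, 1, 9, 3]
Visit 2 → queue [0, 8, 7, 6, 1, 9, 3]
Visit 0 → queue [8, 7, 6, 1, 9, 3]
Visit 8 → queue [7, 6, 1, 9, 3]
Visit 7 → queue [6, 1, 9, 3]
Visit 6 → queue [1, 9, 3]
Visit 1 → queue [9, 3]
Visit 9; enqueue 4 → queue [3, 4]
Visit 3 → queue [4]
Visit 4 → queue []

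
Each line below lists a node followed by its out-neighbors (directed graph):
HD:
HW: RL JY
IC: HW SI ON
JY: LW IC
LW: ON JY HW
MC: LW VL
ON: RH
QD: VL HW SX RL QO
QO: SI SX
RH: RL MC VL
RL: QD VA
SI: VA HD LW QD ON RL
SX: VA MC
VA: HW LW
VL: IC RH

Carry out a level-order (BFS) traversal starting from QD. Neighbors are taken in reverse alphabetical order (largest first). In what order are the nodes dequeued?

Visit QD; enqueue VL, SX, RL, QO, HW → queue [VL, SX, RL, QO, HW]
Visit VL; enqueue RH, IC → queue [SX, RL, QO, HW, RH, IC]
Visit SX; enqueue VA, MC → queue [RL, QO, HW, RH, IC, VA, MC]
Visit RL → queue [QO, HW, RH, IC, VA, MC]
Visit QO; enqueue SI → queue [HW, RH, IC, VA, MC, SI]
Visit HW; enqueue JY → queue [RH, IC, VA, MC, SI, JY]
Visit RH → queue [IC, VA, MC, SI, JY]
Visit IC; enqueue ON → queue [VA, MC, SI, JY, ON]
Visit VA; enqueue LW → queue [MC, SI, JY, ON, LW]
Visit MC → queue [SI, JY, ON, LW]
Visit SI; enqueue HD → queue [JY, ON, LW, HD]
Visit JY → queue [ON, LW, HD]
Visit ON → queue [LW, HD]
Visit LW → queue [HD]
Visit HD → queue []

QD VL SX RL QO HW RH IC VA MC SI JY ON LW HD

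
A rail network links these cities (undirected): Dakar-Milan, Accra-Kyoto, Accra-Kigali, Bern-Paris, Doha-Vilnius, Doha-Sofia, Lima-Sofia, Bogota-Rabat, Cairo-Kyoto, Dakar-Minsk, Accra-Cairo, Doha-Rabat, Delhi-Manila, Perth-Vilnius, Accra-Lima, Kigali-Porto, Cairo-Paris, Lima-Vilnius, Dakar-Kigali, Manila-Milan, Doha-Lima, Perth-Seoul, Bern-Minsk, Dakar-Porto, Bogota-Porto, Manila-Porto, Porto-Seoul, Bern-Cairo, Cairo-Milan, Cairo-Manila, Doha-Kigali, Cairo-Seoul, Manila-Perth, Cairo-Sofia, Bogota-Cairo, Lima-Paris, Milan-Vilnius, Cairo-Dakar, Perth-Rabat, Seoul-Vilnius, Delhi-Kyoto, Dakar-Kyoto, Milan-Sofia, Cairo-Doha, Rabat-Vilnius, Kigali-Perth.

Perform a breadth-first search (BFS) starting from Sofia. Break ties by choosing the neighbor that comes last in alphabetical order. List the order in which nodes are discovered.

Sofia, Milan, Lima, Doha, Cairo, Vilnius, Manila, Dakar, Paris, Accra, Rabat, Kigali, Seoul, Kyoto, Bogota, Bern, Perth, Porto, Delhi, Minsk

Visit Sofia; enqueue Milan, Lima, Doha, Cairo → queue [Milan, Lima, Doha, Cairo]
Visit Milan; enqueue Vilnius, Manila, Dakar → queue [Lima, Doha, Cairo, Vilnius, Manila, Dakar]
Visit Lima; enqueue Paris, Accra → queue [Doha, Cairo, Vilnius, Manila, Dakar, Paris, Accra]
Visit Doha; enqueue Rabat, Kigali → queue [Cairo, Vilnius, Manila, Dakar, Paris, Accra, Rabat, Kigali]
Visit Cairo; enqueue Seoul, Kyoto, Bogota, Bern → queue [Vilnius, Manila, Dakar, Paris, Accra, Rabat, Kigali, Seoul, Kyoto, Bogota, Bern]
Visit Vilnius; enqueue Perth → queue [Manila, Dakar, Paris, Accra, Rabat, Kigali, Seoul, Kyoto, Bogota, Bern, Perth]
Visit Manila; enqueue Porto, Delhi → queue [Dakar, Paris, Accra, Rabat, Kigali, Seoul, Kyoto, Bogota, Bern, Perth, Porto, Delhi]
Visit Dakar; enqueue Minsk → queue [Paris, Accra, Rabat, Kigali, Seoul, Kyoto, Bogota, Bern, Perth, Porto, Delhi, Minsk]
Visit Paris → queue [Accra, Rabat, Kigali, Seoul, Kyoto, Bogota, Bern, Perth, Porto, Delhi, Minsk]
Visit Accra → queue [Rabat, Kigali, Seoul, Kyoto, Bogota, Bern, Perth, Porto, Delhi, Minsk]
Visit Rabat → queue [Kigali, Seoul, Kyoto, Bogota, Bern, Perth, Porto, Delhi, Minsk]
Visit Kigali → queue [Seoul, Kyoto, Bogota, Bern, Perth, Porto, Delhi, Minsk]
Visit Seoul → queue [Kyoto, Bogota, Bern, Perth, Porto, Delhi, Minsk]
Visit Kyoto → queue [Bogota, Bern, Perth, Porto, Delhi, Minsk]
Visit Bogota → queue [Bern, Perth, Porto, Delhi, Minsk]
Visit Bern → queue [Perth, Porto, Delhi, Minsk]
Visit Perth → queue [Porto, Delhi, Minsk]
Visit Porto → queue [Delhi, Minsk]
Visit Delhi → queue [Minsk]
Visit Minsk → queue []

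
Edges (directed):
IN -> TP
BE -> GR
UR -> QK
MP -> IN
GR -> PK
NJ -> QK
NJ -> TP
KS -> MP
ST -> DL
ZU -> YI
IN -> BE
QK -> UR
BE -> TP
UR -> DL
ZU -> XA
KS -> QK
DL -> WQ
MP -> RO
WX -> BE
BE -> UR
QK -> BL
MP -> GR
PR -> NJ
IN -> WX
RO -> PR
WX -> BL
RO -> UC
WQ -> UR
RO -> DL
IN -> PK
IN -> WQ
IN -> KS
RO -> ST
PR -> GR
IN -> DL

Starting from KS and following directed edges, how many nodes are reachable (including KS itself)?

BFS from KS visits: KS, QK, MP, UR, BL, RO, IN, GR, DL, UC, ST, PR, WX, WQ, TP, PK, BE, NJ
Reachable nodes: 18 of 21 total.

18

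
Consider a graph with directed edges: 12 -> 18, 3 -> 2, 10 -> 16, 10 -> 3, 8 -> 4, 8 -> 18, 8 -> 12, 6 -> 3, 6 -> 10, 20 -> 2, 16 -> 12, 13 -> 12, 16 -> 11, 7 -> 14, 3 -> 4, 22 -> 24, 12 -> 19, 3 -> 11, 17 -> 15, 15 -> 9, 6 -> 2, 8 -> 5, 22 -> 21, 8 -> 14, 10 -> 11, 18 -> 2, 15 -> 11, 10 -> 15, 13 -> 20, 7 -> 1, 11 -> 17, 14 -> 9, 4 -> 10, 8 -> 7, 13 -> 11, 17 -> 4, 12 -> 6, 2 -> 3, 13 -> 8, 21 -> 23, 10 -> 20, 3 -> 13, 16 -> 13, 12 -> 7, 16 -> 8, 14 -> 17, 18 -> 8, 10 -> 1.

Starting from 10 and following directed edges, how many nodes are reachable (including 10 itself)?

BFS from 10 visits: 10, 20, 16, 15, 11, 3, 1, 2, 13, 12, 8, 9, 17, 4, 19, 18, 7, 6, 14, 5
Reachable nodes: 20 of 24 total.

20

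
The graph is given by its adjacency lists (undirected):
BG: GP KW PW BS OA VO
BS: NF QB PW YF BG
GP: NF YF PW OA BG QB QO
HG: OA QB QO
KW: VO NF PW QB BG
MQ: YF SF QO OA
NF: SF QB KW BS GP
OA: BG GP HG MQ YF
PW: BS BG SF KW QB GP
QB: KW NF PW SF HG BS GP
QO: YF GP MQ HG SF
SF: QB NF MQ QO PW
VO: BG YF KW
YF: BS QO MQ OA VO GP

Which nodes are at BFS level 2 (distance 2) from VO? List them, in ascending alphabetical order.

Level 0: VO
Level 1: BG, KW, YF
Level 2: BS, GP, MQ, NF, OA, PW, QB, QO
Level 3: HG, SF

BS, GP, MQ, NF, OA, PW, QB, QO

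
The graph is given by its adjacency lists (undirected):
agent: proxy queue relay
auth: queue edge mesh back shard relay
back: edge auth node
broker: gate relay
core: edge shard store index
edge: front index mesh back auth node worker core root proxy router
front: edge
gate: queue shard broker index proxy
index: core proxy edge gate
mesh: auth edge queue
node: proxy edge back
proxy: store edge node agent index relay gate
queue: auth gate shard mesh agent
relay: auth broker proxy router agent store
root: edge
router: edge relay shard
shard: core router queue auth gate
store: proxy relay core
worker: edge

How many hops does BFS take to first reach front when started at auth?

2

Level 0: auth
Level 1: back, edge, mesh, queue, relay, shard
Level 2: agent, broker, core, front, gate, index, node, proxy, root, router, store, worker
front first appears at level 2.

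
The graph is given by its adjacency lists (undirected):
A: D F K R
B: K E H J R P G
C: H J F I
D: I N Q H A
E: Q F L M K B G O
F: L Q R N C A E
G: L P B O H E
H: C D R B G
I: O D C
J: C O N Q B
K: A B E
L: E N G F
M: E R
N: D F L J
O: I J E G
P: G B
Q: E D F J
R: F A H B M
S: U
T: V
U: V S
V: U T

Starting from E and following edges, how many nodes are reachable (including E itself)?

18

BFS from E visits: E, Q, F, L, M, K, B, G, O, D, J, R, N, C, A, H, P, I
Reachable nodes: 18 of 22 total.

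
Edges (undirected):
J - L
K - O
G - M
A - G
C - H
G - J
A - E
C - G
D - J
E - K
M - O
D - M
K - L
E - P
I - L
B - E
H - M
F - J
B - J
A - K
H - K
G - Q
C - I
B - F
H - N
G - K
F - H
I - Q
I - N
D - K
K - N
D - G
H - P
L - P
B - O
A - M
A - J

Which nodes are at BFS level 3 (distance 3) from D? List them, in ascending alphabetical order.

I, P

Level 0: D
Level 1: G, J, K, M
Level 2: A, B, C, E, F, H, L, N, O, Q
Level 3: I, P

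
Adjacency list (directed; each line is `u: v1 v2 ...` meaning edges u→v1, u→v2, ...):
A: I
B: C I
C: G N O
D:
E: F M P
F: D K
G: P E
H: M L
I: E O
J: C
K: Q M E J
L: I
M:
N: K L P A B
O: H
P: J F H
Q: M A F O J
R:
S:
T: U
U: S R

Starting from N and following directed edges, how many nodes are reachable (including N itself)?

BFS from N visits: N, P, L, K, B, A, J, H, F, I, Q, M, E, C, D, O, G
Reachable nodes: 17 of 21 total.

17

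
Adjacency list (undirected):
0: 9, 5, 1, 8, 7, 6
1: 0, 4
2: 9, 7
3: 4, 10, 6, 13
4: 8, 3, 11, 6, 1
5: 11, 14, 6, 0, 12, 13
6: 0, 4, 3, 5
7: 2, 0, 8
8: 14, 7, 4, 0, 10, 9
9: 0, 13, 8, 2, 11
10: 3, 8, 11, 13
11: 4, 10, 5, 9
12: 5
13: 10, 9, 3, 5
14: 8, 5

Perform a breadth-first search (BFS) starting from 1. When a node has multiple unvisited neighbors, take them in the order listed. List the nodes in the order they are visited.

Visit 1; enqueue 0, 4 → queue [0, 4]
Visit 0; enqueue 9, 5, 8, 7, 6 → queue [4, 9, 5, 8, 7, 6]
Visit 4; enqueue 3, 11 → queue [9, 5, 8, 7, 6, 3, 11]
Visit 9; enqueue 13, 2 → queue [5, 8, 7, 6, 3, 11, 13, 2]
Visit 5; enqueue 14, 12 → queue [8, 7, 6, 3, 11, 13, 2, 14, 12]
Visit 8; enqueue 10 → queue [7, 6, 3, 11, 13, 2, 14, 12, 10]
Visit 7 → queue [6, 3, 11, 13, 2, 14, 12, 10]
Visit 6 → queue [3, 11, 13, 2, 14, 12, 10]
Visit 3 → queue [11, 13, 2, 14, 12, 10]
Visit 11 → queue [13, 2, 14, 12, 10]
Visit 13 → queue [2, 14, 12, 10]
Visit 2 → queue [14, 12, 10]
Visit 14 → queue [12, 10]
Visit 12 → queue [10]
Visit 10 → queue []

1 -> 0 -> 4 -> 9 -> 5 -> 8 -> 7 -> 6 -> 3 -> 11 -> 13 -> 2 -> 14 -> 12 -> 10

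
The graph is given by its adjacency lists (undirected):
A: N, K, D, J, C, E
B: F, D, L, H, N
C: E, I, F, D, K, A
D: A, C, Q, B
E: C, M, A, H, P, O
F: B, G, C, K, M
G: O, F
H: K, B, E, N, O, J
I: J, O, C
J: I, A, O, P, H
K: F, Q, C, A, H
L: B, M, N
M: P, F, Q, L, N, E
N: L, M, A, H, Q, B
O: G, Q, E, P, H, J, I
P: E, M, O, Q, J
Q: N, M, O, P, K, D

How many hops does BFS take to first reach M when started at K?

Level 0: K
Level 1: A, C, F, H, Q
Level 2: B, D, E, G, I, J, M, N, O, P
Level 3: L
M first appears at level 2.

2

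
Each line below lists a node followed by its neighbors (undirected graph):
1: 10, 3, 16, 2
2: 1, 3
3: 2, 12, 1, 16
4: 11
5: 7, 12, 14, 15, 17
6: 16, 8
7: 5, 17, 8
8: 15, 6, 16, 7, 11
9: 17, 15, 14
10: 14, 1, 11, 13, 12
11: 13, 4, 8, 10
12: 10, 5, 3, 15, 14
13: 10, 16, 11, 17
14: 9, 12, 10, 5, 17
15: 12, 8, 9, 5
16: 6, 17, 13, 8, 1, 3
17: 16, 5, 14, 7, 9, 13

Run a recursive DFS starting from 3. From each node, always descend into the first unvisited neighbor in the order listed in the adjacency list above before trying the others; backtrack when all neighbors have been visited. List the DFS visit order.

3 2 1 10 14 9 17 16 6 8 15 12 5 7 11 13 4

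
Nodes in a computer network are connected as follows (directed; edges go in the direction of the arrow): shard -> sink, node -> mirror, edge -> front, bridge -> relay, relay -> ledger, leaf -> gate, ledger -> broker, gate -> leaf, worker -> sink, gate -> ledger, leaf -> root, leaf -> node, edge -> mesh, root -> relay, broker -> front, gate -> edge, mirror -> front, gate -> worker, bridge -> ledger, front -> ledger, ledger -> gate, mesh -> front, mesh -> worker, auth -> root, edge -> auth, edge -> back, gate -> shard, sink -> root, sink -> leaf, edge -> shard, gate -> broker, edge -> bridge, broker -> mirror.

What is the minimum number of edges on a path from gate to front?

Level 0: gate
Level 1: broker, edge, leaf, ledger, shard, worker
Level 2: auth, back, bridge, front, mesh, mirror, node, root, sink
Level 3: relay
front first appears at level 2.

2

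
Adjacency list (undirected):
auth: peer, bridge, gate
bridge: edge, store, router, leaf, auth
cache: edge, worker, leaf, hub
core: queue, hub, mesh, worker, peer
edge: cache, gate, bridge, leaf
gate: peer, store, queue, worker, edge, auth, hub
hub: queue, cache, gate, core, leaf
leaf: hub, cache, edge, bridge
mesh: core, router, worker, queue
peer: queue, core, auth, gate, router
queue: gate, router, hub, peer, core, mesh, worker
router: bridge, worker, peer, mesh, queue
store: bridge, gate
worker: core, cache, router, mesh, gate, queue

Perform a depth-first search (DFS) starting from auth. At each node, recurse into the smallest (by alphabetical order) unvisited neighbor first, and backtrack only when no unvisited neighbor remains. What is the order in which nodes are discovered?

auth -> bridge -> edge -> cache -> hub -> core -> mesh -> queue -> gate -> peer -> router -> worker -> store -> leaf

Visit auth
auth → bridge
bridge → edge
edge → cache
cache → hub
hub → core
core → mesh
mesh → queue
queue → gate
gate → peer
peer → router
router → worker
gate → store
hub → leaf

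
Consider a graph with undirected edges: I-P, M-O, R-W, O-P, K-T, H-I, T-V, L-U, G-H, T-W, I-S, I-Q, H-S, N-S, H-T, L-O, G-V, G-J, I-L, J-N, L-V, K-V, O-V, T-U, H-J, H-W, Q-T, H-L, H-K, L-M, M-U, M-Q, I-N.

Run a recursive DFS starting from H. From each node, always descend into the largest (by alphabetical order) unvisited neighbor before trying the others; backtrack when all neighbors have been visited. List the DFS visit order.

Visit H
H → W
W → T
T → V
V → O
O → P
P → I
I → S
S → N
N → J
J → G
I → Q
Q → M
M → U
U → L
V → K
W → R

H, W, T, V, O, P, I, S, N, J, G, Q, M, U, L, K, R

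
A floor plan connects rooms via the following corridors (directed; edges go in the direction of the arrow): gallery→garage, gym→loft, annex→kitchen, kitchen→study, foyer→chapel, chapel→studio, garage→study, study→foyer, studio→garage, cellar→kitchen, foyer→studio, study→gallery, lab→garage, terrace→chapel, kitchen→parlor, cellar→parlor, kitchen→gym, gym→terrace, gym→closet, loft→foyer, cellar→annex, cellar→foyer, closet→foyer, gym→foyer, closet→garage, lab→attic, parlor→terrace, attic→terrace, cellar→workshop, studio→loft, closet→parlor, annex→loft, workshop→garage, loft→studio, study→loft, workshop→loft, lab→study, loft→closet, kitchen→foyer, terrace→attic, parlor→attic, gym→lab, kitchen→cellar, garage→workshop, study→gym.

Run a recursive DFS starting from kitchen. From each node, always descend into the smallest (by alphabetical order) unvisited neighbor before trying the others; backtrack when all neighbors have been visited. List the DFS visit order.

Visit kitchen
kitchen → cellar
cellar → annex
annex → loft
loft → closet
closet → foyer
foyer → chapel
chapel → studio
studio → garage
garage → study
study → gallery
study → gym
gym → lab
lab → attic
attic → terrace
garage → workshop
closet → parlor

kitchen, cellar, annex, loft, closet, foyer, chapel, studio, garage, study, gallery, gym, lab, attic, terrace, workshop, parlor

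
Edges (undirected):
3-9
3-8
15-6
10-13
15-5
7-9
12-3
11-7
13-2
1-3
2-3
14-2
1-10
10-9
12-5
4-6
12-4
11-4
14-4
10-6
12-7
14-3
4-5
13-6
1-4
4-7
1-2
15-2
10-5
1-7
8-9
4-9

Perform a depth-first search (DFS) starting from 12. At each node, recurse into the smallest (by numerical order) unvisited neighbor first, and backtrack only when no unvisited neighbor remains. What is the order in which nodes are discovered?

Visit 12
12 → 3
3 → 1
1 → 2
2 → 13
13 → 6
6 → 4
4 → 5
5 → 10
10 → 9
9 → 7
7 → 11
9 → 8
5 → 15
4 → 14

12 -> 3 -> 1 -> 2 -> 13 -> 6 -> 4 -> 5 -> 10 -> 9 -> 7 -> 11 -> 8 -> 15 -> 14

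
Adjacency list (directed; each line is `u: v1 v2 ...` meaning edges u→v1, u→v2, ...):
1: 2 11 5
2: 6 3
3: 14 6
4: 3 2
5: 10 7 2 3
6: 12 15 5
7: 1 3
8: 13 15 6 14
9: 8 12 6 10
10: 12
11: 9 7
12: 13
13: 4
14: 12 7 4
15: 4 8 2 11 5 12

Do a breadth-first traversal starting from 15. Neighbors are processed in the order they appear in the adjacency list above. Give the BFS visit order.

15 -> 4 -> 8 -> 2 -> 11 -> 5 -> 12 -> 3 -> 13 -> 6 -> 14 -> 9 -> 7 -> 10 -> 1

Visit 15; enqueue 4, 8, 2, 11, 5, 12 → queue [4, 8, 2, 11, 5, 12]
Visit 4; enqueue 3 → queue [8, 2, 11, 5, 12, 3]
Visit 8; enqueue 13, 6, 14 → queue [2, 11, 5, 12, 3, 13, 6, 14]
Visit 2 → queue [11, 5, 12, 3, 13, 6, 14]
Visit 11; enqueue 9, 7 → queue [5, 12, 3, 13, 6, 14, 9, 7]
Visit 5; enqueue 10 → queue [12, 3, 13, 6, 14, 9, 7, 10]
Visit 12 → queue [3, 13, 6, 14, 9, 7, 10]
Visit 3 → queue [13, 6, 14, 9, 7, 10]
Visit 13 → queue [6, 14, 9, 7, 10]
Visit 6 → queue [14, 9, 7, 10]
Visit 14 → queue [9, 7, 10]
Visit 9 → queue [7, 10]
Visit 7; enqueue 1 → queue [10, 1]
Visit 10 → queue [1]
Visit 1 → queue []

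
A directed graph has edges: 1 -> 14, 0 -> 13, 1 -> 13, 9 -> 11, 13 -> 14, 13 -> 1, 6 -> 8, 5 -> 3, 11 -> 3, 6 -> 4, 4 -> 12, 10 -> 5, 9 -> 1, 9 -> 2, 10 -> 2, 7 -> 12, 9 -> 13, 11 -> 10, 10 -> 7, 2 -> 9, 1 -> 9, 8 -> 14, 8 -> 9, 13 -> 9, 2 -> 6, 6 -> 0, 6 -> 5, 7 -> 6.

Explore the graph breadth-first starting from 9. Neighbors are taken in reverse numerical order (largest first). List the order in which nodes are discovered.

Visit 9; enqueue 13, 11, 2, 1 → queue [13, 11, 2, 1]
Visit 13; enqueue 14 → queue [11, 2, 1, 14]
Visit 11; enqueue 10, 3 → queue [2, 1, 14, 10, 3]
Visit 2; enqueue 6 → queue [1, 14, 10, 3, 6]
Visit 1 → queue [14, 10, 3, 6]
Visit 14 → queue [10, 3, 6]
Visit 10; enqueue 7, 5 → queue [3, 6, 7, 5]
Visit 3 → queue [6, 7, 5]
Visit 6; enqueue 8, 4, 0 → queue [7, 5, 8, 4, 0]
Visit 7; enqueue 12 → queue [5, 8, 4, 0, 12]
Visit 5 → queue [8, 4, 0, 12]
Visit 8 → queue [4, 0, 12]
Visit 4 → queue [0, 12]
Visit 0 → queue [12]
Visit 12 → queue []

9 → 13 → 11 → 2 → 1 → 14 → 10 → 3 → 6 → 7 → 5 → 8 → 4 → 0 → 12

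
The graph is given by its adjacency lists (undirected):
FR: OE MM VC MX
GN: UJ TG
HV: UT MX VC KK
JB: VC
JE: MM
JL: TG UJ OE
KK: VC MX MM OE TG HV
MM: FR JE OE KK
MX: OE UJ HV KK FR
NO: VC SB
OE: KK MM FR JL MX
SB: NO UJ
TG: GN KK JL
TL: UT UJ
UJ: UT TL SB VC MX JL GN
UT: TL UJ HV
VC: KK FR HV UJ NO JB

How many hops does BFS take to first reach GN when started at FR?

3

Level 0: FR
Level 1: MM, MX, OE, VC
Level 2: HV, JB, JE, JL, KK, NO, UJ
Level 3: GN, SB, TG, TL, UT
GN first appears at level 3.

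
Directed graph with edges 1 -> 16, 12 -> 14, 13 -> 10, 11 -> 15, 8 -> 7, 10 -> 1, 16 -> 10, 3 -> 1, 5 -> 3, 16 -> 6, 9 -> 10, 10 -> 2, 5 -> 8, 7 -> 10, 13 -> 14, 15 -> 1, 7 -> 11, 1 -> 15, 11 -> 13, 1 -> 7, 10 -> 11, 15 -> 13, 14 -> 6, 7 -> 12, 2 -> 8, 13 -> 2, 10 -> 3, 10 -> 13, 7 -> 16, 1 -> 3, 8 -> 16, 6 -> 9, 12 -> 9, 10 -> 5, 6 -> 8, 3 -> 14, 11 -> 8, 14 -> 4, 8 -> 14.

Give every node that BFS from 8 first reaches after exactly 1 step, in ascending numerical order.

7, 14, 16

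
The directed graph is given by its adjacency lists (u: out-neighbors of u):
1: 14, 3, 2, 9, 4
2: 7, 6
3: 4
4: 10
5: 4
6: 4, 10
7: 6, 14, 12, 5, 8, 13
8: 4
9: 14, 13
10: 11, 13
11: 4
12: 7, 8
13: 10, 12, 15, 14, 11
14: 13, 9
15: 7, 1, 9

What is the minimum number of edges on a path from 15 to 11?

3

Level 0: 15
Level 1: 1, 7, 9
Level 2: 2, 3, 4, 5, 6, 8, 12, 13, 14
Level 3: 10, 11
11 first appears at level 3.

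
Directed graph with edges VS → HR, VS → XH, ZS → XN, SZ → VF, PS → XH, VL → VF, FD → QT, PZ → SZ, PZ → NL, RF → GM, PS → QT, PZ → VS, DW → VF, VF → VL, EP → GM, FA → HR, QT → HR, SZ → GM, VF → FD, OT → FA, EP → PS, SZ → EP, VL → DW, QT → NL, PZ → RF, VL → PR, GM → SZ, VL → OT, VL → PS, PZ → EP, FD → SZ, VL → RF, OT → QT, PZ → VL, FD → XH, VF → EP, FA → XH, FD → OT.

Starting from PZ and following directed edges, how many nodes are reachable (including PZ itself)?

BFS from PZ visits: PZ, EP, NL, RF, SZ, VL, VS, GM, PS, VF, DW, OT, PR, HR, XH, QT, FD, FA
Reachable nodes: 18 of 20 total.

18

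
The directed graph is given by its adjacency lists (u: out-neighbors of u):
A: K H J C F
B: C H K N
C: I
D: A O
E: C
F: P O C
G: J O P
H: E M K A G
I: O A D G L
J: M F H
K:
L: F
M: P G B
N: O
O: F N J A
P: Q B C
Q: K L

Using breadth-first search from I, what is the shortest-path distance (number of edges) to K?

Level 0: I
Level 1: A, D, G, L, O
Level 2: C, F, H, J, K, N, P
Level 3: B, E, M, Q
K first appears at level 2.

2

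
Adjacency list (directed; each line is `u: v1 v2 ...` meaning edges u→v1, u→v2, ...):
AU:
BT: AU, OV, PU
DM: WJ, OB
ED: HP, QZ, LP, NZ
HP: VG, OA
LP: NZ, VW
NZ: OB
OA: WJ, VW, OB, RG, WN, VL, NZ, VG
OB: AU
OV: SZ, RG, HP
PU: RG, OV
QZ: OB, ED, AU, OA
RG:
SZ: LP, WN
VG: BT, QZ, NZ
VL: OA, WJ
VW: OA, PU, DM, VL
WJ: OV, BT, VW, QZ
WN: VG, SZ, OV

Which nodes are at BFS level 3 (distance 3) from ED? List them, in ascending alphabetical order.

BT, DM, PU, RG, VL, WJ, WN

Level 0: ED
Level 1: HP, LP, NZ, QZ
Level 2: AU, OA, OB, VG, VW
Level 3: BT, DM, PU, RG, VL, WJ, WN
Level 4: OV, SZ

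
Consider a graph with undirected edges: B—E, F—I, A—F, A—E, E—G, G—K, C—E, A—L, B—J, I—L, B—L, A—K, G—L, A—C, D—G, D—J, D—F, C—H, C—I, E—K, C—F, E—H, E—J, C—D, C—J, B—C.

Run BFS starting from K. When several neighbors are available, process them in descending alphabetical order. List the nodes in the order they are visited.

K, G, E, A, L, D, J, H, C, B, F, I

Visit K; enqueue G, E, A → queue [G, E, A]
Visit G; enqueue L, D → queue [E, A, L, D]
Visit E; enqueue J, H, C, B → queue [A, L, D, J, H, C, B]
Visit A; enqueue F → queue [L, D, J, H, C, B, F]
Visit L; enqueue I → queue [D, J, H, C, B, F, I]
Visit D → queue [J, H, C, B, F, I]
Visit J → queue [H, C, B, F, I]
Visit H → queue [C, B, F, I]
Visit C → queue [B, F, I]
Visit B → queue [F, I]
Visit F → queue [I]
Visit I → queue []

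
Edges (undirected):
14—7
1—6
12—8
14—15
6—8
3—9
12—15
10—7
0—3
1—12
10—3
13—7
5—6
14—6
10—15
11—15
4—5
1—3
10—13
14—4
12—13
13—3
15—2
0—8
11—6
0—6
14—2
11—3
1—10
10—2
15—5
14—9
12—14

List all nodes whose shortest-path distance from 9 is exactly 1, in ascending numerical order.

3, 14

Level 0: 9
Level 1: 3, 14
Level 2: 0, 1, 2, 4, 6, 7, 10, 11, 12, 13, 15
Level 3: 5, 8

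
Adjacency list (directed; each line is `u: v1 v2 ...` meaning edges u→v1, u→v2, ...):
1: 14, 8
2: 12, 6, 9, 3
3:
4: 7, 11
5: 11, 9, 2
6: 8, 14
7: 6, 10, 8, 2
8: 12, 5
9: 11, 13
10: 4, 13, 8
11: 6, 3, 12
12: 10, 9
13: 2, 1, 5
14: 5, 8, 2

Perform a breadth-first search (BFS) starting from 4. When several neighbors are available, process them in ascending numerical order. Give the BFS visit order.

4 7 11 2 6 8 10 3 12 9 14 5 13 1

Visit 4; enqueue 7, 11 → queue [7, 11]
Visit 7; enqueue 2, 6, 8, 10 → queue [11, 2, 6, 8, 10]
Visit 11; enqueue 3, 12 → queue [2, 6, 8, 10, 3, 12]
Visit 2; enqueue 9 → queue [6, 8, 10, 3, 12, 9]
Visit 6; enqueue 14 → queue [8, 10, 3, 12, 9, 14]
Visit 8; enqueue 5 → queue [10, 3, 12, 9, 14, 5]
Visit 10; enqueue 13 → queue [3, 12, 9, 14, 5, 13]
Visit 3 → queue [12, 9, 14, 5, 13]
Visit 12 → queue [9, 14, 5, 13]
Visit 9 → queue [14, 5, 13]
Visit 14 → queue [5, 13]
Visit 5 → queue [13]
Visit 13; enqueue 1 → queue [1]
Visit 1 → queue []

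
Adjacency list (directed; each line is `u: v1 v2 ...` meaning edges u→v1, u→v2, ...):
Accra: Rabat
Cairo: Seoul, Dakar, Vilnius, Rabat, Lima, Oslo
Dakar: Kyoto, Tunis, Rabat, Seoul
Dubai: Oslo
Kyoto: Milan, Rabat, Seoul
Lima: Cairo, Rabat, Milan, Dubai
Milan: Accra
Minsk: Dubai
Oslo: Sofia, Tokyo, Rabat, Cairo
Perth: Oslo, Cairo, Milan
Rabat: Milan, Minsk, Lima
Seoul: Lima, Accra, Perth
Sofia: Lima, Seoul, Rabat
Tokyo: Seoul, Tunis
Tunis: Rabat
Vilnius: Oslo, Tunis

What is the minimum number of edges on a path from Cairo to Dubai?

Level 0: Cairo
Level 1: Dakar, Lima, Oslo, Rabat, Seoul, Vilnius
Level 2: Accra, Dubai, Kyoto, Milan, Minsk, Perth, Sofia, Tokyo, Tunis
Dubai first appears at level 2.

2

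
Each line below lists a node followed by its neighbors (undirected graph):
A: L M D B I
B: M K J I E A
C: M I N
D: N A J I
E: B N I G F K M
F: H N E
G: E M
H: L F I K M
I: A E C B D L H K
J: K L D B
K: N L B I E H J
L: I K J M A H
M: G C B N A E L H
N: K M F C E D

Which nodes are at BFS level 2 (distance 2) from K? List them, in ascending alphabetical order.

A, C, D, F, G, M

Level 0: K
Level 1: B, E, H, I, J, L, N
Level 2: A, C, D, F, G, M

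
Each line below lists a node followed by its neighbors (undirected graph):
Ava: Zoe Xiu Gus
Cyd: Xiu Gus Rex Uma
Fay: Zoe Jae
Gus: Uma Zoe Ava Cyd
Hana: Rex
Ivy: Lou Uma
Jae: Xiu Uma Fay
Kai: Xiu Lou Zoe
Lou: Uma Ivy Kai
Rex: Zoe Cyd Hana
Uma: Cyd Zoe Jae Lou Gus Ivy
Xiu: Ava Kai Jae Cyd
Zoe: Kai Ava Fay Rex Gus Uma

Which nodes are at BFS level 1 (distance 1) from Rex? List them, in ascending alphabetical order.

Level 0: Rex
Level 1: Cyd, Hana, Zoe
Level 2: Ava, Fay, Gus, Kai, Uma, Xiu
Level 3: Ivy, Jae, Lou

Cyd, Hana, Zoe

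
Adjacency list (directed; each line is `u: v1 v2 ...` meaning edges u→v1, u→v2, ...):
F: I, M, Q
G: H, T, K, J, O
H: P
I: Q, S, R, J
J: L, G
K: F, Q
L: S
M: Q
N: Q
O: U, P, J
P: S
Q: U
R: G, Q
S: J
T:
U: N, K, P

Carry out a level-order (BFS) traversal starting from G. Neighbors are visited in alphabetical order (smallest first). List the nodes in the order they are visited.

Visit G; enqueue H, J, K, O, T → queue [H, J, K, O, T]
Visit H; enqueue P → queue [J, K, O, T, P]
Visit J; enqueue L → queue [K, O, T, P, L]
Visit K; enqueue F, Q → queue [O, T, P, L, F, Q]
Visit O; enqueue U → queue [T, P, L, F, Q, U]
Visit T → queue [P, L, F, Q, U]
Visit P; enqueue S → queue [L, F, Q, U, S]
Visit L → queue [F, Q, U, S]
Visit F; enqueue I, M → queue [Q, U, S, I, M]
Visit Q → queue [U, S, I, M]
Visit U; enqueue N → queue [S, I, M, N]
Visit S → queue [I, M, N]
Visit I; enqueue R → queue [M, N, R]
Visit M → queue [N, R]
Visit N → queue [R]
Visit R → queue []

G → H → J → K → O → T → P → L → F → Q → U → S → I → M → N → R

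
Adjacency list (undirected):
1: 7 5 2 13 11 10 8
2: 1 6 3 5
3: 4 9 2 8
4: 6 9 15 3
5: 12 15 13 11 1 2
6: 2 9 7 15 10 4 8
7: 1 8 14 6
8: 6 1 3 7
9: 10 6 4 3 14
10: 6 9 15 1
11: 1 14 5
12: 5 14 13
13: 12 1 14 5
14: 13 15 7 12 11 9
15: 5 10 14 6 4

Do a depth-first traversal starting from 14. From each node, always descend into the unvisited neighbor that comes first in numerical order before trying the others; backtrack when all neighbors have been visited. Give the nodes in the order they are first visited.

Visit 14
14 → 7
7 → 1
1 → 2
2 → 3
3 → 4
4 → 6
6 → 8
6 → 9
9 → 10
10 → 15
15 → 5
5 → 11
5 → 12
12 → 13

14 7 1 2 3 4 6 8 9 10 15 5 11 12 13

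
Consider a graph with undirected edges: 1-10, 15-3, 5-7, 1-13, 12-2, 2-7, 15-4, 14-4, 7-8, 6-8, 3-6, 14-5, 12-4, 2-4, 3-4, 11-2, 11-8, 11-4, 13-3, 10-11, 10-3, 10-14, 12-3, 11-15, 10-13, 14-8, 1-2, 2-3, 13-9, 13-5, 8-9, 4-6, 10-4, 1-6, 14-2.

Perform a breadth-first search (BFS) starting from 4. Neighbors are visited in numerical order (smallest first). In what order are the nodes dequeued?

4 → 2 → 3 → 6 → 10 → 11 → 12 → 14 → 15 → 1 → 7 → 13 → 8 → 5 → 9

Visit 4; enqueue 2, 3, 6, 10, 11, 12, 14, 15 → queue [2, 3, 6, 10, 11, 12, 14, 15]
Visit 2; enqueue 1, 7 → queue [3, 6, 10, 11, 12, 14, 15, 1, 7]
Visit 3; enqueue 13 → queue [6, 10, 11, 12, 14, 15, 1, 7, 13]
Visit 6; enqueue 8 → queue [10, 11, 12, 14, 15, 1, 7, 13, 8]
Visit 10 → queue [11, 12, 14, 15, 1, 7, 13, 8]
Visit 11 → queue [12, 14, 15, 1, 7, 13, 8]
Visit 12 → queue [14, 15, 1, 7, 13, 8]
Visit 14; enqueue 5 → queue [15, 1, 7, 13, 8, 5]
Visit 15 → queue [1, 7, 13, 8, 5]
Visit 1 → queue [7, 13, 8, 5]
Visit 7 → queue [13, 8, 5]
Visit 13; enqueue 9 → queue [8, 5, 9]
Visit 8 → queue [5, 9]
Visit 5 → queue [9]
Visit 9 → queue []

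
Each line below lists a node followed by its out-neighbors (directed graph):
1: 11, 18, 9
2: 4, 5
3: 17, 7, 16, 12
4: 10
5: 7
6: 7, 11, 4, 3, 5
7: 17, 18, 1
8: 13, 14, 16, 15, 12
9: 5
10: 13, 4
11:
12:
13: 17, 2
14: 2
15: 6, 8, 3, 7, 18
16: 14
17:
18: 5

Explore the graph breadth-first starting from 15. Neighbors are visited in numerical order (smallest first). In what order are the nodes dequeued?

Visit 15; enqueue 3, 6, 7, 8, 18 → queue [3, 6, 7, 8, 18]
Visit 3; enqueue 12, 16, 17 → queue [6, 7, 8, 18, 12, 16, 17]
Visit 6; enqueue 4, 5, 11 → queue [7, 8, 18, 12, 16, 17, 4, 5, 11]
Visit 7; enqueue 1 → queue [8, 18, 12, 16, 17, 4, 5, 11, 1]
Visit 8; enqueue 13, 14 → queue [18, 12, 16, 17, 4, 5, 11, 1, 13, 14]
Visit 18 → queue [12, 16, 17, 4, 5, 11, 1, 13, 14]
Visit 12 → queue [16, 17, 4, 5, 11, 1, 13, 14]
Visit 16 → queue [17, 4, 5, 11, 1, 13, 14]
Visit 17 → queue [4, 5, 11, 1, 13, 14]
Visit 4; enqueue 10 → queue [5, 11, 1, 13, 14, 10]
Visit 5 → queue [11, 1, 13, 14, 10]
Visit 11 → queue [1, 13, 14, 10]
Visit 1; enqueue 9 → queue [13, 14, 10, 9]
Visit 13; enqueue 2 → queue [14, 10, 9, 2]
Visit 14 → queue [10, 9, 2]
Visit 10 → queue [9, 2]
Visit 9 → queue [2]
Visit 2 → queue []

15 → 3 → 6 → 7 → 8 → 18 → 12 → 16 → 17 → 4 → 5 → 11 → 1 → 13 → 14 → 10 → 9 → 2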